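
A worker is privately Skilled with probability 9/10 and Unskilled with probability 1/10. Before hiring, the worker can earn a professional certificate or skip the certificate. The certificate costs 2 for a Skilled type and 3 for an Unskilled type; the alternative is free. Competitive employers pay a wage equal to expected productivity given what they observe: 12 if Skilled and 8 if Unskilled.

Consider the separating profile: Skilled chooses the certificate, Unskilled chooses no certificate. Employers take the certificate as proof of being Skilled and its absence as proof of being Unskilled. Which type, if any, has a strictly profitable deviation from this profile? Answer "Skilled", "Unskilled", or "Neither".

Unskilled

The certificate pays 12; no certificate pays 8.
Skilled: assigned the certificate, nets 12 − 2 = 10; deviating to no certificate nets 8.
Unskilled: assigned no certificate, nets 8; deviating to the certificate nets 12 − 3 = 9.
The Unskilled type gains 1 by deviating.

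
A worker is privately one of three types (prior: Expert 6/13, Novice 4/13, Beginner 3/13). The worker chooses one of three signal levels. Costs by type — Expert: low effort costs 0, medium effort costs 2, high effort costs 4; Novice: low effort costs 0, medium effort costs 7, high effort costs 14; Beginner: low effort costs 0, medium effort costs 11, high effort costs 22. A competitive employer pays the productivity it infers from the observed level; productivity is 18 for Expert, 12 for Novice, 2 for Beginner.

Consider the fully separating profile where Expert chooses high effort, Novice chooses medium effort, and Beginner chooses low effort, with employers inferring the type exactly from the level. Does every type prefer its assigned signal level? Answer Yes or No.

Separating wages: high effort → 18, medium effort → 12, low effort → 2.
Expert (assigned high effort): low effort: 2 − 0 = 2; medium effort: 12 − 2 = 10; high effort: 18 − 4 = 14. Expert stays.
Novice (assigned medium effort): low effort: 2 − 0 = 2; medium effort: 12 − 7 = 5; high effort: 18 − 14 = 4. Novice stays.
Beginner (assigned low effort): low effort: 2 − 0 = 2; medium effort: 12 − 11 = 1; high effort: 18 − 22 = -4. Beginner stays.
Every type prefers its assigned level; separation holds.

Yes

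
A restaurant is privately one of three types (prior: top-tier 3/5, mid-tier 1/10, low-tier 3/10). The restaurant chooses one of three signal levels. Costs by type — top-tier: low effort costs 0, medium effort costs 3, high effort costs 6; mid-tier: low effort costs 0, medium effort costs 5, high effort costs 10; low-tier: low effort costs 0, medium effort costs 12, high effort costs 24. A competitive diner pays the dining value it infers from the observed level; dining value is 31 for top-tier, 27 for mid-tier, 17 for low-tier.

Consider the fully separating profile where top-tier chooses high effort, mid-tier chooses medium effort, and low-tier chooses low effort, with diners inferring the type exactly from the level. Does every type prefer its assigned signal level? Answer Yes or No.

Separating price premiums: high effort → 31, medium effort → 27, low effort → 17.
top-tier (assigned high effort): low effort: 17 − 0 = 17; medium effort: 27 − 3 = 24; high effort: 31 − 6 = 25. top-tier stays.
mid-tier (assigned medium effort): low effort: 17 − 0 = 17; medium effort: 27 − 5 = 22; high effort: 31 − 10 = 21. mid-tier stays.
low-tier (assigned low effort): low effort: 17 − 0 = 17; medium effort: 27 − 12 = 15; high effort: 31 − 24 = 7. low-tier stays.
Every type prefers its assigned level; separation holds.

Yes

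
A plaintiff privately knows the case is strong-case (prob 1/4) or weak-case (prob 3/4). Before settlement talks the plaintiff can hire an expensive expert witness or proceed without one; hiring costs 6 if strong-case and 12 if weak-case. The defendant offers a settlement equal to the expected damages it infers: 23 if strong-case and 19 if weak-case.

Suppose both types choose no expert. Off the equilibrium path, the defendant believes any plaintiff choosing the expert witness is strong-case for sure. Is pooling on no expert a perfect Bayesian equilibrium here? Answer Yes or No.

On path, the defendant holds the prior and pays 1/4·23 + 3/4·19 = 20. Off path (the expert witness), believing strong-case, it pays 23.
strong-case: no expert nets 20; the expert witness nets 23 − 6 = 17. strong-case stays.
weak-case: no expert nets 20; the expert witness nets 23 − 12 = 11. weak-case stays.
No type deviates, so pooling is sustained.

Yes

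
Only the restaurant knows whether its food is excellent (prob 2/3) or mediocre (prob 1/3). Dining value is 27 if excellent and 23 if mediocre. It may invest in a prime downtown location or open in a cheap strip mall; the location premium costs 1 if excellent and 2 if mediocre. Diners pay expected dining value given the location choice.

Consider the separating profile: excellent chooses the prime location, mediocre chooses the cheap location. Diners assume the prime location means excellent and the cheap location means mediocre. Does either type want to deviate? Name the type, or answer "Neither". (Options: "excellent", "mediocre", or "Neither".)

The prime location pays 27; the cheap location pays 23.
excellent: assigned the prime location, nets 27 − 1 = 26; deviating to the cheap location nets 23.
mediocre: assigned the cheap location, nets 23; deviating to the prime location nets 27 − 2 = 25.
The mediocre type gains 2 by deviating.

mediocre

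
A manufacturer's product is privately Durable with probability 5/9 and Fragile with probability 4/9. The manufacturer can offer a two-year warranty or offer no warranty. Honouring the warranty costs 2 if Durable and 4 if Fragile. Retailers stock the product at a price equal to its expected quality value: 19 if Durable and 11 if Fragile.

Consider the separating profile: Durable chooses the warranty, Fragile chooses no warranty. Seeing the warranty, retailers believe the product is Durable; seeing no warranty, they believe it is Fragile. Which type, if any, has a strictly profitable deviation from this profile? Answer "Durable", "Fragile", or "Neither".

Fragile

The warranty pays 19; no warranty pays 11.
Durable: assigned the warranty, nets 19 − 2 = 17; deviating to no warranty nets 11.
Fragile: assigned no warranty, nets 11; deviating to the warranty nets 19 − 4 = 15.
The Fragile type gains 4 by deviating.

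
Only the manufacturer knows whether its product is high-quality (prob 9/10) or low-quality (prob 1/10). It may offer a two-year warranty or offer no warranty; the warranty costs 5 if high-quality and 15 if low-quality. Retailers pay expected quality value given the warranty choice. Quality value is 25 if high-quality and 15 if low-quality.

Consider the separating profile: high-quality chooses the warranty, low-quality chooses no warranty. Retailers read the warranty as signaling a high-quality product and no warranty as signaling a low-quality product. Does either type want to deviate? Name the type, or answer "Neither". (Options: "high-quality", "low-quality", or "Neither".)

Neither

The warranty pays 25; no warranty pays 15.
high-quality: assigned the warranty, nets 25 − 5 = 20; deviating to no warranty nets 15.
low-quality: assigned no warranty, nets 15; deviating to the warranty nets 25 − 15 = 10.
Both types strictly prefer their assigned action; no profitable deviation.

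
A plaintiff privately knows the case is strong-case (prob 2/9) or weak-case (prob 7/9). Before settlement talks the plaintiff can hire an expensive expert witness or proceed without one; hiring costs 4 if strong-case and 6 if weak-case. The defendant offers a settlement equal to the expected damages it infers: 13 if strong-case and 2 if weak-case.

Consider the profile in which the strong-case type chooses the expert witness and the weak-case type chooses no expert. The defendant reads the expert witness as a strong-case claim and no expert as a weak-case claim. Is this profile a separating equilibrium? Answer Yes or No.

No

Under these beliefs, the expert witness earns settlement 13 and no expert earns settlement 2.
strong-case: the expert witness nets 13 − 4 = 9; no expert nets 2. strong-case prefers the expert witness.
weak-case: the expert witness nets 13 − 6 = 7; no expert nets 2. weak-case would deviate to the expert witness.
weak-case has a profitable deviation, so the profile is not an equilibrium.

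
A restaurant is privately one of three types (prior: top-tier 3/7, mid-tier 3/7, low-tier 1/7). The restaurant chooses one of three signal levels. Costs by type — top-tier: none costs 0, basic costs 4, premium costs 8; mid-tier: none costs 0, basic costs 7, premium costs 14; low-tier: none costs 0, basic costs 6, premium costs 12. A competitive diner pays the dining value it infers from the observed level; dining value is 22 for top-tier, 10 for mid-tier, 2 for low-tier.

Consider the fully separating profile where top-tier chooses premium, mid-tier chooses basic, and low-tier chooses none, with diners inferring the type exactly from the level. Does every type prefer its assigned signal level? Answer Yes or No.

No

Separating price premiums: premium → 22, basic → 10, none → 2.
top-tier (assigned premium): none: 2 − 0 = 2; basic: 10 − 4 = 6; premium: 22 − 8 = 14. top-tier stays.
mid-tier (assigned basic): none: 2 − 0 = 2; basic: 10 − 7 = 3; premium: 22 − 14 = 8. mid-tier prefers premium.
low-tier (assigned none): none: 2 − 0 = 2; basic: 10 − 6 = 4; premium: 22 − 12 = 10. low-tier prefers premium.
At least one type deviates; the separating profile fails.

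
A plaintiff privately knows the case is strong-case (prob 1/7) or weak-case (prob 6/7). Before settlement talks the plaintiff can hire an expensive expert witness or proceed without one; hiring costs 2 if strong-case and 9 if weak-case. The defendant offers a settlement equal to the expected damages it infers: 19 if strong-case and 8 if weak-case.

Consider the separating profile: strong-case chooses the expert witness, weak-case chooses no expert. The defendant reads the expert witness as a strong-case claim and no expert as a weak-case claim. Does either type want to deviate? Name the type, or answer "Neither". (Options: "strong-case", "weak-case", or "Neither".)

weak-case

The expert witness pays 19; no expert pays 8.
strong-case: assigned the expert witness, nets 19 − 2 = 17; deviating to no expert nets 8.
weak-case: assigned no expert, nets 8; deviating to the expert witness nets 19 − 9 = 10.
The weak-case type gains 2 by deviating.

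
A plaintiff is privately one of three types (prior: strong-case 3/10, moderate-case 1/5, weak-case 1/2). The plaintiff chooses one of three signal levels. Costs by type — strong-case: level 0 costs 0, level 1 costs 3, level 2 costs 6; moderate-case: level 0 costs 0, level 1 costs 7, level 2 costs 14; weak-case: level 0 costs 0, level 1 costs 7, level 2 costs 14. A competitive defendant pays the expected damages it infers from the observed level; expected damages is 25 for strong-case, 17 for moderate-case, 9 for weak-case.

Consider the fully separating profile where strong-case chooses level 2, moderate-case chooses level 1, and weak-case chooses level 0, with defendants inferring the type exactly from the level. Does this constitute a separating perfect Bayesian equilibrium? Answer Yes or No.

No

Separating settlements: level 2 → 25, level 1 → 17, level 0 → 9.
strong-case (assigned level 2): level 0: 9 − 0 = 9; level 1: 17 − 3 = 14; level 2: 25 − 6 = 19. strong-case stays.
moderate-case (assigned level 1): level 0: 9 − 0 = 9; level 1: 17 − 7 = 10; level 2: 25 − 14 = 11. moderate-case prefers level 2.
weak-case (assigned level 0): level 0: 9 − 0 = 9; level 1: 17 − 7 = 10; level 2: 25 − 14 = 11. weak-case prefers level 2.
At least one type deviates; the separating profile fails.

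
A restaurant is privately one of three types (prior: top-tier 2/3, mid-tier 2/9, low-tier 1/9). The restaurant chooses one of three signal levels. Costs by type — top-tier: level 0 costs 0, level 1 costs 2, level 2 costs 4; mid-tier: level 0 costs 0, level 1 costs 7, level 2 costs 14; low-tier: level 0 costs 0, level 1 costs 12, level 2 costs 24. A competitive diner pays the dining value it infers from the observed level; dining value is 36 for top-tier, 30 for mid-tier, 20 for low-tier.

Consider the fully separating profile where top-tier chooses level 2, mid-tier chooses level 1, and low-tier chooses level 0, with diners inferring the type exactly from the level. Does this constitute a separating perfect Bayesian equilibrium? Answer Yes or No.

Separating price premiums: level 2 → 36, level 1 → 30, level 0 → 20.
top-tier (assigned level 2): level 0: 20 − 0 = 20; level 1: 30 − 2 = 28; level 2: 36 − 4 = 32. top-tier stays.
mid-tier (assigned level 1): level 0: 20 − 0 = 20; level 1: 30 − 7 = 23; level 2: 36 − 14 = 22. mid-tier stays.
low-tier (assigned level 0): level 0: 20 − 0 = 20; level 1: 30 − 12 = 18; level 2: 36 − 24 = 12. low-tier stays.
Every type prefers its assigned level; separation holds.

Yes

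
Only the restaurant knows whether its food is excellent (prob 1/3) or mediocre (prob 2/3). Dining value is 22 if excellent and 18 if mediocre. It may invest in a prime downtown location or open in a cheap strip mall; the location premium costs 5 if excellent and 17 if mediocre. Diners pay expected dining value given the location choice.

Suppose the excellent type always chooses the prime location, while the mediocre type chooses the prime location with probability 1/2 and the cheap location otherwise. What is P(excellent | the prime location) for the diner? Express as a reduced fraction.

P(the prime location) = (1/3)·1 + (2/3)·(1/2) = 2/3.
By Bayes' rule, P(excellent | the prime location) = (1/3) / (2/3) = 1/2.

1/2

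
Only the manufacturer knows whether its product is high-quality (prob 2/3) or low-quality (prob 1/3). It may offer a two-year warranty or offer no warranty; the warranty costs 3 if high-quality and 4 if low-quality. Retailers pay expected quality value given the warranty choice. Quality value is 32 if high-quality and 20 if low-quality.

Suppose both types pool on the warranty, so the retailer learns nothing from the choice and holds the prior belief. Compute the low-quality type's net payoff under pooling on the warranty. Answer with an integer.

Pooled price = 2/3·32 + 1/3·20 = 28.
low-quality pays cost 4 for the warranty, so net payoff = 28 − 4 = 24.

24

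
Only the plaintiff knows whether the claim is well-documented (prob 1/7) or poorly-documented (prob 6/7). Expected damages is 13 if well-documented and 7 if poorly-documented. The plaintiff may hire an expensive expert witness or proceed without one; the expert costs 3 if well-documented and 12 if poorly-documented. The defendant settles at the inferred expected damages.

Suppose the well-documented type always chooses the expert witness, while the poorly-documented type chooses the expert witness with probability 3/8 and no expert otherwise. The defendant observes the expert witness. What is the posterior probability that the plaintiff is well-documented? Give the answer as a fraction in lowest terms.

P(the expert witness) = (1/7)·1 + (6/7)·(3/8) = 13/28.
By Bayes' rule, P(well-documented | the expert witness) = (1/7) / (13/28) = 4/13.

4/13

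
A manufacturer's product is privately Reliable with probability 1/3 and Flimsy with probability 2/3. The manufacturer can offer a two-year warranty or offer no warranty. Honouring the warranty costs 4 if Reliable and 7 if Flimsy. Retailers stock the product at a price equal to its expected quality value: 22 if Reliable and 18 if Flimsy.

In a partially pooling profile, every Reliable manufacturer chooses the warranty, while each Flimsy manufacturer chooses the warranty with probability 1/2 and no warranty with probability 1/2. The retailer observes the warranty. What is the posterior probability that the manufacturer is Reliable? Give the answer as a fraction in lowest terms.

P(the warranty) = (1/3)·1 + (2/3)·(1/2) = 2/3.
By Bayes' rule, P(Reliable | the warranty) = (1/3) / (2/3) = 1/2.

1/2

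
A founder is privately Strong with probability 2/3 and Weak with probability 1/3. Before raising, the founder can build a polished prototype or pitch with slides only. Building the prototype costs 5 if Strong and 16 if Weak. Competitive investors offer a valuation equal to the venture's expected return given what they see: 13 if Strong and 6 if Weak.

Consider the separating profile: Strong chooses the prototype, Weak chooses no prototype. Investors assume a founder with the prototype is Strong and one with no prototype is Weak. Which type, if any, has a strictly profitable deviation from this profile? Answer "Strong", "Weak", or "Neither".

Neither

The prototype pays 13; no prototype pays 6.
Strong: assigned the prototype, nets 13 − 5 = 8; deviating to no prototype nets 6.
Weak: assigned no prototype, nets 6; deviating to the prototype nets 13 − 16 = -3.
Both types strictly prefer their assigned action; no profitable deviation.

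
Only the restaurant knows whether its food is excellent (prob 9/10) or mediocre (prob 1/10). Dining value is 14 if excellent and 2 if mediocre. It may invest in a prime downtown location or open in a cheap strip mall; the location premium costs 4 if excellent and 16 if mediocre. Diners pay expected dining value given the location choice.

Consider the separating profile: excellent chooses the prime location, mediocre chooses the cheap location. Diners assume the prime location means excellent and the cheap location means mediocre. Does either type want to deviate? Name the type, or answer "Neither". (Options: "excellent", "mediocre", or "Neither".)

Neither

The prime location pays 14; the cheap location pays 2.
excellent: assigned the prime location, nets 14 − 4 = 10; deviating to the cheap location nets 2.
mediocre: assigned the cheap location, nets 2; deviating to the prime location nets 14 − 16 = -2.
Both types strictly prefer their assigned action; no profitable deviation.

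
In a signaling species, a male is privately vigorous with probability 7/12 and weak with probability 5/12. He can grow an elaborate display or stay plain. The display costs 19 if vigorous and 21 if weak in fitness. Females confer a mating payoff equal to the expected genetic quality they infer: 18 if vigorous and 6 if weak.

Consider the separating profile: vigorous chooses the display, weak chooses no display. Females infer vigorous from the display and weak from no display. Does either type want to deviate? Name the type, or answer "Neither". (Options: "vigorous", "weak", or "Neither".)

The display pays 18; no display pays 6.
vigorous: assigned the display, nets 18 − 19 = -1; deviating to no display nets 6.
weak: assigned no display, nets 6; deviating to the display nets 18 − 21 = -3.
The vigorous type gains 7 by deviating.

vigorous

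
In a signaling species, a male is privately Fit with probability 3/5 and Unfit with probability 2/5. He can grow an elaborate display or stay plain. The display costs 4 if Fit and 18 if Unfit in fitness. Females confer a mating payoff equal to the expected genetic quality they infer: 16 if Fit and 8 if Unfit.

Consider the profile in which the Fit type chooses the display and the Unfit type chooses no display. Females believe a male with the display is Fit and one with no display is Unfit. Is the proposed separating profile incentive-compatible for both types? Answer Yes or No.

Yes

Under these beliefs, the display earns mating payoff 16 and no display earns mating payoff 8.
Fit: the display nets 16 − 4 = 12; no display nets 8. Fit prefers the display.
Unfit: the display nets 16 − 18 = -2; no display nets 8. Unfit prefers no display.
Neither type deviates, so the separating profile is an equilibrium.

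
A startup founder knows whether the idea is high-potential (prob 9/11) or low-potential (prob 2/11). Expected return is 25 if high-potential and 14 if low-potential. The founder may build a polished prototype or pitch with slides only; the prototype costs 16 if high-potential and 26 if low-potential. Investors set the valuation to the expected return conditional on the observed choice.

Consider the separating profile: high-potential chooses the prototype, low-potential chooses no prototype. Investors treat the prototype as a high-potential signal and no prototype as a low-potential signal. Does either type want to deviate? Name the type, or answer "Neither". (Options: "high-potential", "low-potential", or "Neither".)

The prototype pays 25; no prototype pays 14.
high-potential: assigned the prototype, nets 25 − 16 = 9; deviating to no prototype nets 14.
low-potential: assigned no prototype, nets 14; deviating to the prototype nets 25 − 26 = -1.
The high-potential type gains 5 by deviating.

high-potential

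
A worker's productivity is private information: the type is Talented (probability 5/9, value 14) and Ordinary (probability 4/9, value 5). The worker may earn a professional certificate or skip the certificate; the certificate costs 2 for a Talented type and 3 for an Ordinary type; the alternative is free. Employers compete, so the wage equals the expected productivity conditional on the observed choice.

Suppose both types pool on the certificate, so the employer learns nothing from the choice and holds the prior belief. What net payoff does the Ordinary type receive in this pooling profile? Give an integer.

Pooled wage = 5/9·14 + 4/9·5 = 10.
Ordinary pays cost 3 for the certificate, so net payoff = 10 − 3 = 7.

7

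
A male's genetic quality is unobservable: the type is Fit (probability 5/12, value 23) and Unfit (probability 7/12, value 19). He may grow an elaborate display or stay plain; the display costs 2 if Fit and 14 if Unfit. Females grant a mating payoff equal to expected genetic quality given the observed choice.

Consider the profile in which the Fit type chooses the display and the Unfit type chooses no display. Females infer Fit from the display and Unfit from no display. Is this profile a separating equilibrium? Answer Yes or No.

Under these beliefs, the display earns mating payoff 23 and no display earns mating payoff 19.
Fit: the display nets 23 − 2 = 21; no display nets 19. Fit prefers the display.
Unfit: the display nets 23 − 14 = 9; no display nets 19. Unfit prefers no display.
Neither type deviates, so the separating profile is an equilibrium.

Yes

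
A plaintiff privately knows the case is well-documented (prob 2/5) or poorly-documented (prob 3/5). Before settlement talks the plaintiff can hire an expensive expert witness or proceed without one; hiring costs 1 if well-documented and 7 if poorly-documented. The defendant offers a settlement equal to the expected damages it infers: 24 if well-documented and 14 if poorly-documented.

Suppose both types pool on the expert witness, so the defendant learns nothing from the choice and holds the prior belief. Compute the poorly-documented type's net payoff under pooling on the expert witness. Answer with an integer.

Pooled settlement = 2/5·24 + 3/5·14 = 18.
poorly-documented pays cost 7 for the expert witness, so net payoff = 18 − 7 = 11.

11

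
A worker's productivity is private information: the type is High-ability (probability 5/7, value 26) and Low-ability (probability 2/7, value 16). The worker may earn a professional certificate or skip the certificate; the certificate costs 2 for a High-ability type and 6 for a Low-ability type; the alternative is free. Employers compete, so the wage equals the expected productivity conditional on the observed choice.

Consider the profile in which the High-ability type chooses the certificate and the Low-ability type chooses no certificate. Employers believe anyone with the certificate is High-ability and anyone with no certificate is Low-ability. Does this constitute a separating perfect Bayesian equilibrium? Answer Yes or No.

Under these beliefs, the certificate earns wage 26 and no certificate earns wage 16.
High-ability: the certificate nets 26 − 2 = 24; no certificate nets 16. High-ability prefers the certificate.
Low-ability: the certificate nets 26 − 6 = 20; no certificate nets 16. Low-ability would deviate to the certificate.
Low-ability has a profitable deviation, so the profile is not an equilibrium.

No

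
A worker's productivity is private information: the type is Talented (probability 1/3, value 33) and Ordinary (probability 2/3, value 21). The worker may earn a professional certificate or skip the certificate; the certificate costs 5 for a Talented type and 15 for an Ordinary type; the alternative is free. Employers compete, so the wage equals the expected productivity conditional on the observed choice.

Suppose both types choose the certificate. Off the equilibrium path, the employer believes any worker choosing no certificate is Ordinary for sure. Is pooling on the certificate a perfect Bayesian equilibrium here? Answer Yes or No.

No

On path, the employer holds the prior and pays 1/3·33 + 2/3·21 = 25. Off path (no certificate), believing Ordinary, it pays 21.
Talented: the certificate nets 25 − 5 = 20; no certificate nets 21. Talented would deviate.
Ordinary: the certificate nets 25 − 15 = 10; no certificate nets 21. Ordinary would deviate.
A type deviates, so pooling fails.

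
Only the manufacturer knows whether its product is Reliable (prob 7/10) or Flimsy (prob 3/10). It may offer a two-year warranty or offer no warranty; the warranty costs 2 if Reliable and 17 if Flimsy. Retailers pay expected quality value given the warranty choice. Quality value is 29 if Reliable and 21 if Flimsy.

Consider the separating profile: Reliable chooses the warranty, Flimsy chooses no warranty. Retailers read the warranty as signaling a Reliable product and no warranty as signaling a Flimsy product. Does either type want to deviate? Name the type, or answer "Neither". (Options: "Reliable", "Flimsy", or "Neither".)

The warranty pays 29; no warranty pays 21.
Reliable: assigned the warranty, nets 29 − 2 = 27; deviating to no warranty nets 21.
Flimsy: assigned no warranty, nets 21; deviating to the warranty nets 29 − 17 = 12.
Both types strictly prefer their assigned action; no profitable deviation.

Neither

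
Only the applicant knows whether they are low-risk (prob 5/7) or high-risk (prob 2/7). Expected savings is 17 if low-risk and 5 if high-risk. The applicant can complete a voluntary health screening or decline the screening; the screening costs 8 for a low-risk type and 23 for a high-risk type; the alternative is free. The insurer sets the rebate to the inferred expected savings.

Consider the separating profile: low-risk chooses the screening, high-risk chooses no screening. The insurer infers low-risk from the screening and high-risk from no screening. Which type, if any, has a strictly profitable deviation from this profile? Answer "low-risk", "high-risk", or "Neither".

Neither

The screening pays 17; no screening pays 5.
low-risk: assigned the screening, nets 17 − 8 = 9; deviating to no screening nets 5.
high-risk: assigned no screening, nets 5; deviating to the screening nets 17 − 23 = -6.
Both types strictly prefer their assigned action; no profitable deviation.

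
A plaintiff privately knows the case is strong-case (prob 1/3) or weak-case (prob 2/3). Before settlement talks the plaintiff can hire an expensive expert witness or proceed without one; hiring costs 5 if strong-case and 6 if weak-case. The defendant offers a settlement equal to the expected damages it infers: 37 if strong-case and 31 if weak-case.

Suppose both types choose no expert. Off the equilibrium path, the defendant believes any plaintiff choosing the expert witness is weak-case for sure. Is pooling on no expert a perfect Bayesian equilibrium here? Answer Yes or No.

Yes

On path, the defendant holds the prior and pays 1/3·37 + 2/3·31 = 33. Off path (the expert witness), believing weak-case, it pays 31.
strong-case: no expert nets 33; the expert witness nets 31 − 5 = 26. strong-case stays.
weak-case: no expert nets 33; the expert witness nets 31 − 6 = 25. weak-case stays.
No type deviates, so pooling is sustained.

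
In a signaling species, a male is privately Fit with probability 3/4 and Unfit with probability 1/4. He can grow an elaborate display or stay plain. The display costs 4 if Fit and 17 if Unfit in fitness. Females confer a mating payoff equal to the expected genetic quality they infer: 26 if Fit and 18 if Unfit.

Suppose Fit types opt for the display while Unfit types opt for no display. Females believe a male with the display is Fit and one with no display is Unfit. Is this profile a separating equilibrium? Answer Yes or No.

Yes

Under these beliefs, the display earns mating payoff 26 and no display earns mating payoff 18.
Fit: the display nets 26 − 4 = 22; no display nets 18. Fit prefers the display.
Unfit: the display nets 26 − 17 = 9; no display nets 18. Unfit prefers no display.
Neither type deviates, so the separating profile is an equilibrium.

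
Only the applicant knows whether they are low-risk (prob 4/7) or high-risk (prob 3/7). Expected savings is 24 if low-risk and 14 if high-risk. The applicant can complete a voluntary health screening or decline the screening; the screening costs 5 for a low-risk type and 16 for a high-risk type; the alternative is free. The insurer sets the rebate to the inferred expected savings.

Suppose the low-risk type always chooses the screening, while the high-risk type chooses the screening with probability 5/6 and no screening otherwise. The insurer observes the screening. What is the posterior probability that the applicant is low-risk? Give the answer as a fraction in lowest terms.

P(the screening) = (4/7)·1 + (3/7)·(5/6) = 13/14.
By Bayes' rule, P(low-risk | the screening) = (4/7) / (13/14) = 8/13.

8/13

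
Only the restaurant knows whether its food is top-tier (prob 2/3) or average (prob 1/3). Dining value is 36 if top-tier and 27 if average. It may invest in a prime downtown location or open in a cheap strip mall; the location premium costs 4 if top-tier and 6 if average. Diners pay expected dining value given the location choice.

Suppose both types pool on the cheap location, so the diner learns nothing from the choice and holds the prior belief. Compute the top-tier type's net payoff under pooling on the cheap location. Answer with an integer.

33

Pooled price premium = 2/3·36 + 1/3·27 = 33.
top-tier pays no cost for the cheap location, so net payoff = 33.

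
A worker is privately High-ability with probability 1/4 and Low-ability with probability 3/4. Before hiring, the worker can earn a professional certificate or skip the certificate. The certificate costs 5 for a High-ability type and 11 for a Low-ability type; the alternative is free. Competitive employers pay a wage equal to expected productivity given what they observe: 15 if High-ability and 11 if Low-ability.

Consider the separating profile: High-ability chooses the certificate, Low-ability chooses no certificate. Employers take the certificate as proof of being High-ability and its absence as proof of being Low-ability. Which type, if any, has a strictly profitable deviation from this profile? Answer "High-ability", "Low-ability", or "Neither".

High-ability

The certificate pays 15; no certificate pays 11.
High-ability: assigned the certificate, nets 15 − 5 = 10; deviating to no certificate nets 11.
Low-ability: assigned no certificate, nets 11; deviating to the certificate nets 15 − 11 = 4.
The High-ability type gains 1 by deviating.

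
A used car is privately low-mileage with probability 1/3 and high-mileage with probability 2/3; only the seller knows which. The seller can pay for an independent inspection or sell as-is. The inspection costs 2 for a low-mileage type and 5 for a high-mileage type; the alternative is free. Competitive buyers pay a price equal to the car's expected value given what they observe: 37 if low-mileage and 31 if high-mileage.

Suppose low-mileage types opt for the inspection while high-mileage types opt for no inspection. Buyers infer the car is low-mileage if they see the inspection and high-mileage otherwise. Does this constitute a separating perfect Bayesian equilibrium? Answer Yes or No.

Under these beliefs, the inspection earns price 37 and no inspection earns price 31.
low-mileage: the inspection nets 37 − 2 = 35; no inspection nets 31. low-mileage prefers the inspection.
high-mileage: the inspection nets 37 − 5 = 32; no inspection nets 31. high-mileage would deviate to the inspection.
high-mileage has a profitable deviation, so the profile is not an equilibrium.

No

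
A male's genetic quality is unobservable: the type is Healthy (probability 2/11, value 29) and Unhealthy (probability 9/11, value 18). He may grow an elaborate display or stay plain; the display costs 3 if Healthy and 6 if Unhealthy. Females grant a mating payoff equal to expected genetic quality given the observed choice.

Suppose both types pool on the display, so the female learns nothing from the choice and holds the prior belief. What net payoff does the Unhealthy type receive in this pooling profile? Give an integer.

Pooled mating payoff = 2/11·29 + 9/11·18 = 20.
Unhealthy pays cost 6 for the display, so net payoff = 20 − 6 = 14.

14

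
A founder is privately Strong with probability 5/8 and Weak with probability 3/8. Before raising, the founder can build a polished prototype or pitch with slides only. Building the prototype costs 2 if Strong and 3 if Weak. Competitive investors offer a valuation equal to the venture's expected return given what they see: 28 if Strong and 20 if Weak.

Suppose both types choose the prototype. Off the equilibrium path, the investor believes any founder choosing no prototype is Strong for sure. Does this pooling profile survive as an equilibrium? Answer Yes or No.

On path, the investor holds the prior and pays 5/8·28 + 3/8·20 = 25. Off path (no prototype), believing Strong, it pays 28.
Strong: the prototype nets 25 − 2 = 23; no prototype nets 28. Strong would deviate.
Weak: the prototype nets 25 − 3 = 22; no prototype nets 28. Weak would deviate.
A type deviates, so pooling fails.

No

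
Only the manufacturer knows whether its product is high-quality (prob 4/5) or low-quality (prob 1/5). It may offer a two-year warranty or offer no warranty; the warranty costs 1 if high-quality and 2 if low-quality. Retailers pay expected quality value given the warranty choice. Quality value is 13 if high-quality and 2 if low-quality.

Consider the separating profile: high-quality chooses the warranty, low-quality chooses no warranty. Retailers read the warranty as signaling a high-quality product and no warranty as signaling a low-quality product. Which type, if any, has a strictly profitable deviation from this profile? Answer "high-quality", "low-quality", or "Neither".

low-quality

The warranty pays 13; no warranty pays 2.
high-quality: assigned the warranty, nets 13 − 1 = 12; deviating to no warranty nets 2.
low-quality: assigned no warranty, nets 2; deviating to the warranty nets 13 − 2 = 11.
The low-quality type gains 9 by deviating.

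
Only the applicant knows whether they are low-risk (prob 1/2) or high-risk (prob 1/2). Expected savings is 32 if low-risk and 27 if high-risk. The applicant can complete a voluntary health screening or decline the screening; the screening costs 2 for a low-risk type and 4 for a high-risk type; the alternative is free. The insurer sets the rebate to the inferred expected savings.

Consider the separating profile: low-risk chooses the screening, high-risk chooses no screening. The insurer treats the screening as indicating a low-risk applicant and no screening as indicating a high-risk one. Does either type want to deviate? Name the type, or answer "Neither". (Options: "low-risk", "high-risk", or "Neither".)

high-risk

The screening pays 32; no screening pays 27.
low-risk: assigned the screening, nets 32 − 2 = 30; deviating to no screening nets 27.
high-risk: assigned no screening, nets 27; deviating to the screening nets 32 − 4 = 28.
The high-risk type gains 1 by deviating.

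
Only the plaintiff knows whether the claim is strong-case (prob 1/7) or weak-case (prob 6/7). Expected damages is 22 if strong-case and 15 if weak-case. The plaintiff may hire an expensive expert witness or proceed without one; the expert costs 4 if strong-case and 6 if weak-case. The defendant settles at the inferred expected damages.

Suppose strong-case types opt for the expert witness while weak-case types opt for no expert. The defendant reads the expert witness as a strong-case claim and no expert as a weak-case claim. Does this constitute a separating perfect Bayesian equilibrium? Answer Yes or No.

No

Under these beliefs, the expert witness earns settlement 22 and no expert earns settlement 15.
strong-case: the expert witness nets 22 − 4 = 18; no expert nets 15. strong-case prefers the expert witness.
weak-case: the expert witness nets 22 − 6 = 16; no expert nets 15. weak-case would deviate to the expert witness.
weak-case has a profitable deviation, so the profile is not an equilibrium.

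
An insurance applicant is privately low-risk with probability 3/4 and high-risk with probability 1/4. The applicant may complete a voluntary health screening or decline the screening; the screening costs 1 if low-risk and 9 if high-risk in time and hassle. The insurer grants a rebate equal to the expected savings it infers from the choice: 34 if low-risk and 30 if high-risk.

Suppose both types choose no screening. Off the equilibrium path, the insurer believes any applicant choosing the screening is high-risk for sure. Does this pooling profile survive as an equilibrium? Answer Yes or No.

On path, the insurer holds the prior and pays 3/4·34 + 1/4·30 = 33. Off path (the screening), believing high-risk, it pays 30.
low-risk: no screening nets 33; the screening nets 30 − 1 = 29. low-risk stays.
high-risk: no screening nets 33; the screening nets 30 − 9 = 21. high-risk stays.
No type deviates, so pooling is sustained.

Yes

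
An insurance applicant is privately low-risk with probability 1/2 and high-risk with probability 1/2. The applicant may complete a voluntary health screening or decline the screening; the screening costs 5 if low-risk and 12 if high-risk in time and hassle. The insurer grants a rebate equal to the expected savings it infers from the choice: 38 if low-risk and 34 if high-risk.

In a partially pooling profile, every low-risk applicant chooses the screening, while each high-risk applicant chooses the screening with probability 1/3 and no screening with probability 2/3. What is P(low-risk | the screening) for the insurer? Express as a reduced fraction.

P(the screening) = (1/2)·1 + (1/2)·(1/3) = 2/3.
By Bayes' rule, P(low-risk | the screening) = (1/2) / (2/3) = 3/4.

3/4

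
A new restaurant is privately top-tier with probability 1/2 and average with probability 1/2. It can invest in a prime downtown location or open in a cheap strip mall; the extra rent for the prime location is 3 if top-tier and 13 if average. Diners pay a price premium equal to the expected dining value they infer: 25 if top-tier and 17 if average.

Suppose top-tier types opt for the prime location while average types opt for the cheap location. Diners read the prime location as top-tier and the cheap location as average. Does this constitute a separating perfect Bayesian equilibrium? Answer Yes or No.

Under these beliefs, the prime location earns price premium 25 and the cheap location earns price premium 17.
top-tier: the prime location nets 25 − 3 = 22; the cheap location nets 17. top-tier prefers the prime location.
average: the prime location nets 25 − 13 = 12; the cheap location nets 17. average prefers the cheap location.
Neither type deviates, so the separating profile is an equilibrium.

Yes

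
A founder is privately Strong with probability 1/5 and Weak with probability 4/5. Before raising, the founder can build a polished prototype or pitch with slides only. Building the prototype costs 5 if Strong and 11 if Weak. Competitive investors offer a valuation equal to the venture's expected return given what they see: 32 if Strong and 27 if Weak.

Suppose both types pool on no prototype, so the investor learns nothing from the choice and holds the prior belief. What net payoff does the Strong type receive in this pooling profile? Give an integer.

Pooled valuation = 1/5·32 + 4/5·27 = 28.
Strong pays no cost for no prototype, so net payoff = 28.

28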